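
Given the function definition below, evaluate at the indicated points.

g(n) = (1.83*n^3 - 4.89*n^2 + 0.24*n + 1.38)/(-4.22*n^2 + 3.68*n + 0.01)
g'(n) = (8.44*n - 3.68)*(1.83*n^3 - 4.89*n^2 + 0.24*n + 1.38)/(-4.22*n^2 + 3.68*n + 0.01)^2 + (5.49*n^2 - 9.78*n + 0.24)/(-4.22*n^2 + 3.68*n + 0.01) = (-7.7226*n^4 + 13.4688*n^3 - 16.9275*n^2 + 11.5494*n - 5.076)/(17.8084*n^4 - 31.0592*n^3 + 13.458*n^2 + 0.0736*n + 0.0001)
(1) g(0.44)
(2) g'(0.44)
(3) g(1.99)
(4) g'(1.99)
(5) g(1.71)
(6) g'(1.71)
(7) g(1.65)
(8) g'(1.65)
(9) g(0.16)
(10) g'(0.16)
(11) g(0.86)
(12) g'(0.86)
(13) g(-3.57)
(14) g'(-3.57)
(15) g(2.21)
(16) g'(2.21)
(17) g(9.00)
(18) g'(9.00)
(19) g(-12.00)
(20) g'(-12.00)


(1) = 0.86
(2) = -3.66
(3) = 0.33
(4) = -0.73
(5) = 0.56
(6) = -0.92
(7) = 0.61
(8) = -0.99
(9) = 2.65
(10) = -14.99
(11) = -16.14
(12) = -1151.99
(13) = 2.17
(14) = -0.48
(15) = 0.18
(16) = -0.65
(17) = -3.05
(18) = -0.44
(19) = 5.93
(20) = -0.44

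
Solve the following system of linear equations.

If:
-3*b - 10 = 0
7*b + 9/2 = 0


Then:
No Solution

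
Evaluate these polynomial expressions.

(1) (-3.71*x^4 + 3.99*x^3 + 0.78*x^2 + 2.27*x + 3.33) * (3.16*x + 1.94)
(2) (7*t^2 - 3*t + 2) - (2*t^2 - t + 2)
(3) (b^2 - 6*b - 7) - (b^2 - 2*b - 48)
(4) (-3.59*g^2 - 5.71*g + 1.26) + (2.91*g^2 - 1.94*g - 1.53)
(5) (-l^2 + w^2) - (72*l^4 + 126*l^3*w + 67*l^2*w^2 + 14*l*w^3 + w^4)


(1) = -11.7236*x^5 + 5.411*x^4 + 10.2054*x^3 + 8.6864*x^2 + 14.9266*x + 6.4602
(2) = 5*t^2 - 2*t
(3) = 41 - 4*b
(4) = -0.68*g^2 - 7.65*g - 0.27
(5) = -72*l^4 - 126*l^3*w - 67*l^2*w^2 - l^2 - 14*l*w^3 - w^4 + w^2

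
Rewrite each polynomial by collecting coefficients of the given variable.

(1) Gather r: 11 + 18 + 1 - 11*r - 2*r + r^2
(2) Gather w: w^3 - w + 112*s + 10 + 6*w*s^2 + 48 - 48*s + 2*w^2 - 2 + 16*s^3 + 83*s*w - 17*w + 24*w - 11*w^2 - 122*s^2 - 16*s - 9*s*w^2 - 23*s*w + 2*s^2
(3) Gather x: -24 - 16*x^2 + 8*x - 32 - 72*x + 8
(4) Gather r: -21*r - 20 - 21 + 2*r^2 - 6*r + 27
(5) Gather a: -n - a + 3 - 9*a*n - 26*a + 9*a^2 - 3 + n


(1) = r^2 - 13*r + 30
(2) = 16*s^3 - 120*s^2 + 48*s + w^3 + w^2*(-9*s - 9) + w*(6*s^2 + 60*s + 6) + 56
(3) = -16*x^2 - 64*x - 48
(4) = 2*r^2 - 27*r - 14
(5) = 9*a^2 + a*(-9*n - 27)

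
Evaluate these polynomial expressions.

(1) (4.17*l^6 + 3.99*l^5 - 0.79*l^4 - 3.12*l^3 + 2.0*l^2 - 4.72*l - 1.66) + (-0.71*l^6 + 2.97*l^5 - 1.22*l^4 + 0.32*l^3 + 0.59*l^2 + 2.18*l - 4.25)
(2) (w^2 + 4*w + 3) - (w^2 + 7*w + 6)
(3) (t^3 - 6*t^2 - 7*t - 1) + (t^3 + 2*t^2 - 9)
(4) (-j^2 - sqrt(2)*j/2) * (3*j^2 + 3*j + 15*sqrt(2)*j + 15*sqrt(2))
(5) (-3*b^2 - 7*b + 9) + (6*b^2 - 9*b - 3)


(1) = 3.46*l^6 + 6.96*l^5 - 2.01*l^4 - 2.8*l^3 + 2.59*l^2 - 2.54*l - 5.91
(2) = -3*w - 3
(3) = 2*t^3 - 4*t^2 - 7*t - 10
(4) = -3*j^4 - 33*sqrt(2)*j^3/2 - 3*j^3 - 33*sqrt(2)*j^2/2 - 15*j^2 - 15*j
(5) = 3*b^2 - 16*b + 6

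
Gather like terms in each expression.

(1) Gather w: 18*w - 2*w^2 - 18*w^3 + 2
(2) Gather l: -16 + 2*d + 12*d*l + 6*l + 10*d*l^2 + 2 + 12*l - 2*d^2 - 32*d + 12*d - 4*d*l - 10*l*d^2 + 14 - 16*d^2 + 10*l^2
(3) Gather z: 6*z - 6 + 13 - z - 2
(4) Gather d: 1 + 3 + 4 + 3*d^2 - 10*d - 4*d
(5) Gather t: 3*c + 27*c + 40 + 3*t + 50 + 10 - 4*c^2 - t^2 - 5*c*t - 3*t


(1) = -18*w^3 - 2*w^2 + 18*w + 2
(2) = -18*d^2 - 18*d + l^2*(10*d + 10) + l*(-10*d^2 + 8*d + 18)
(3) = 5*z + 5
(4) = 3*d^2 - 14*d + 8
(5) = -4*c^2 - 5*c*t + 30*c - t^2 + 100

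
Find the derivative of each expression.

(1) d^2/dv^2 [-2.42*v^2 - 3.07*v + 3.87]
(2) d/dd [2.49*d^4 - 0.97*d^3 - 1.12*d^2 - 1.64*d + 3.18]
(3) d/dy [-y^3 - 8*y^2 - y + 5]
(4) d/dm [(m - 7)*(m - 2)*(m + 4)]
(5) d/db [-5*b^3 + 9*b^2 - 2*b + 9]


(1) = -4.84000000000000
(2) = 9.96*d^3 - 2.91*d^2 - 2.24*d - 1.64
(3) = -3*y^2 - 16*y - 1
(4) = 3*m^2 - 10*m - 22
(5) = -15*b^2 + 18*b - 2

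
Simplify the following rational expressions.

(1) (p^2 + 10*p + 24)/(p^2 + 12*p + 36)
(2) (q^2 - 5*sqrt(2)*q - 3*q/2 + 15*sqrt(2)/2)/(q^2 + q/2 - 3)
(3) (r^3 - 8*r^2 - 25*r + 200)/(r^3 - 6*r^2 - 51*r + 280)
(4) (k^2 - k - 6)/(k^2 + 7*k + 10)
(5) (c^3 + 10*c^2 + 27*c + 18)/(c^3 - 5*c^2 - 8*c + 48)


(1) = (p + 4)/(p + 6)
(2) = (4*q - 20*sqrt(2))/(4*q + 8)
(3) = (r + 5)/(r + 7)
(4) = (k - 3)/(k + 5)
(5) = (c^2 + 7*c + 6)/(c^2 - 8*c + 16)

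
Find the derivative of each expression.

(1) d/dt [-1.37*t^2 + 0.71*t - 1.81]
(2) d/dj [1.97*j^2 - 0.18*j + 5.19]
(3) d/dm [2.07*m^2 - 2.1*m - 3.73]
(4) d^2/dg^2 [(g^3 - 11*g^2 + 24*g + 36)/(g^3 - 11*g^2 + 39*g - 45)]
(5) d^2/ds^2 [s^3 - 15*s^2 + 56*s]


(1) = 0.71 - 2.74*t
(2) = 3.94*j - 0.18
(3) = 4.14*m - 2.1
(4) = 6*(-15*g^3 + 237*g^2 - 1229*g + 2103)/(g^7 - 27*g^6 + 309*g^5 - 1943*g^4 + 7251*g^3 - 16065*g^2 + 19575*g - 10125)
(5) = 6*s - 30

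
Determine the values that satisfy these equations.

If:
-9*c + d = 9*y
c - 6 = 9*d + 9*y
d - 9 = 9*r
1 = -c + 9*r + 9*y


Then:
c = -7/5
d = -2
r = -11/9
y = 53/45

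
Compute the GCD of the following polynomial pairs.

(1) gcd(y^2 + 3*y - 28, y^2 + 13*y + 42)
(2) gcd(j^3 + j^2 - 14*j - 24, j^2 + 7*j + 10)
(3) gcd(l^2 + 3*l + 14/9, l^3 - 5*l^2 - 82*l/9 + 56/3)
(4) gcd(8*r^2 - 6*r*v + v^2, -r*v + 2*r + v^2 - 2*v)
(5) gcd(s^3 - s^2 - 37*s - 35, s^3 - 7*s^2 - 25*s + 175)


(1) = y + 7
(2) = gcd((j - 4)*(j + 2)*(j + 3), (j + 2)*(j + 5)) = j + 2
(3) = l + 7/3
(4) = gcd((-4*r + v)*(-2*r + v), (-r + v)*(v - 2)) = 1
(5) = s^2 - 2*s - 35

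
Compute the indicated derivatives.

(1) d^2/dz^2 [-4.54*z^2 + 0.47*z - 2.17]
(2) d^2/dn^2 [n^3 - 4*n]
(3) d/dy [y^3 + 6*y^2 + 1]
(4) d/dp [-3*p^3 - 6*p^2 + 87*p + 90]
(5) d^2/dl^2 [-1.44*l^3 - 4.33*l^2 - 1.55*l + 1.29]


(1) = -9.08000000000000
(2) = 6*n
(3) = 3*y*(y + 4)
(4) = -9*p^2 - 12*p + 87
(5) = -8.64*l - 8.66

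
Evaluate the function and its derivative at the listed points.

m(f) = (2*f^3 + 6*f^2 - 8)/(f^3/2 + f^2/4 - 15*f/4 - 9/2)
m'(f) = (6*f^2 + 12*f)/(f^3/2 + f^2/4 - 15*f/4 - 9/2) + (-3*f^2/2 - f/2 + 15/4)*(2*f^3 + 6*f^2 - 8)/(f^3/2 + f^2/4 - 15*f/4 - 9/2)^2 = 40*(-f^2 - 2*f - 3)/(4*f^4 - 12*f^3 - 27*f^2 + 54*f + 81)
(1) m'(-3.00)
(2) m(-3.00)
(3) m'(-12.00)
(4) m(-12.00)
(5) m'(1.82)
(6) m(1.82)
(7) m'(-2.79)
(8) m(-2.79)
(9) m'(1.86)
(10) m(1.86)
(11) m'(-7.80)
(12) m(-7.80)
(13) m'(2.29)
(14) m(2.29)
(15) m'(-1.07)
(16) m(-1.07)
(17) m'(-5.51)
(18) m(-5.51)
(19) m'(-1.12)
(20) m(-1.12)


(1) = -0.74
(2) = 1.78
(3) = -0.05
(4) = 3.30
(5) = -6.48
(6) = -3.20
(7) = -0.93
(8) = 1.60
(9) = -6.94
(10) = -3.47
(11) = -0.10
(12) = 3.00
(13) = -17.71
(14) = -8.23
(15) = -6.55
(16) = 4.40
(17) = -0.19
(18) = 2.68
(19) = -8.22
(20) = 4.77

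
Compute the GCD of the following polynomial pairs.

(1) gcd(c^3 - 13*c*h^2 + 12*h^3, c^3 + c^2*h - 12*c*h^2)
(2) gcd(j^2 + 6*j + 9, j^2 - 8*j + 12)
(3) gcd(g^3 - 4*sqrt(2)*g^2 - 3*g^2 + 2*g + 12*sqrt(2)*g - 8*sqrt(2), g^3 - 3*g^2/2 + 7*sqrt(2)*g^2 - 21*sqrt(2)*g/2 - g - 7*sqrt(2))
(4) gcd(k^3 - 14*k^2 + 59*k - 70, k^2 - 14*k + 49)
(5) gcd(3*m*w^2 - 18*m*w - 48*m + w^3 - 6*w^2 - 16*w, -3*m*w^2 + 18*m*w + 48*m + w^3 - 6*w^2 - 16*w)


(1) = c^2 + c*h - 12*h^2
(2) = 1
(3) = g - 2
(4) = k - 7
(5) = w^2 - 6*w - 16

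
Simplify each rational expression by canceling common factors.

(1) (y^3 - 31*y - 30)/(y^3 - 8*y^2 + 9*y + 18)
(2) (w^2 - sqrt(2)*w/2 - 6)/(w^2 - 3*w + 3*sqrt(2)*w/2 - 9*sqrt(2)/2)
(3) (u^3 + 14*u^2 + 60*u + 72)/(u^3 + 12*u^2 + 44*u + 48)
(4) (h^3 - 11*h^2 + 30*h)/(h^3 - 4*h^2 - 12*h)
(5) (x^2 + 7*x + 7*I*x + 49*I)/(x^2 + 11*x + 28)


(1) = (y + 5)/(y - 3)
(2) = (4*w - 8*sqrt(2))/(4*w - 12)
(3) = (u + 6)/(u + 4)
(4) = (h - 5)/(h + 2)
(5) = (x + 7*I)/(x + 4)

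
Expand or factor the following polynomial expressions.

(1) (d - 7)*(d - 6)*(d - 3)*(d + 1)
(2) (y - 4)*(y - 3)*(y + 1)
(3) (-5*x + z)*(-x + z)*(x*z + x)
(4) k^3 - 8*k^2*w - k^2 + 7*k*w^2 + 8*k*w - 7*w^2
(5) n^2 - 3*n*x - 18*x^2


(1) = d^4 - 15*d^3 + 65*d^2 - 45*d - 126
(2) = y^3 - 6*y^2 + 5*y + 12
(3) = 5*x^3*z + 5*x^3 - 6*x^2*z^2 - 6*x^2*z + x*z^3 + x*z^2
(4) = (k - 1)*(k - 7*w)*(k - w)
(5) = (n - 6*x)*(n + 3*x)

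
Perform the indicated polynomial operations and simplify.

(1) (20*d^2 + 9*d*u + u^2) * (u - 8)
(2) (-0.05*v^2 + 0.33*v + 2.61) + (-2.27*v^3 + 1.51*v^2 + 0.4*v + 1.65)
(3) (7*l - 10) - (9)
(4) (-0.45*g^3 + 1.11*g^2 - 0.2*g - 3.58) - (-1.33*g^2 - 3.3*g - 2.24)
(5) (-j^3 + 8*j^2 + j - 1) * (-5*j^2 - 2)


(1) = 20*d^2*u - 160*d^2 + 9*d*u^2 - 72*d*u + u^3 - 8*u^2
(2) = -2.27*v^3 + 1.46*v^2 + 0.73*v + 4.26
(3) = 7*l - 19
(4) = -0.45*g^3 + 2.44*g^2 + 3.1*g - 1.34
(5) = 5*j^5 - 40*j^4 - 3*j^3 - 11*j^2 - 2*j + 2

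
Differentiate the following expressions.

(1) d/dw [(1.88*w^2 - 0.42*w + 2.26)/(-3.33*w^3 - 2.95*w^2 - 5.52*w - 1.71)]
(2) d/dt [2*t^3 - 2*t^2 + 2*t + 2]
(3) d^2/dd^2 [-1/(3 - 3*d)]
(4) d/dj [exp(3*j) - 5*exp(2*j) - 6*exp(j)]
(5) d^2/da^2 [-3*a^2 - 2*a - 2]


(1) = (6.2604*w^4 - 2.7972*w^3 + 10.9608*w^2 + 6.9044*w + 13.1934)/(11.0889*w^6 + 19.647*w^5 + 45.4657*w^4 + 43.9566*w^3 + 40.5594*w^2 + 18.8784*w + 2.9241)
(2) = 6*t^2 - 4*t + 2
(3) = 2/(3*(d - 1)^3)
(4) = (3*exp(2*j) - 10*exp(j) - 6)*exp(j)
(5) = -6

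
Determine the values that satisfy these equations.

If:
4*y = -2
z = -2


Then:
y = -1/2
z = -2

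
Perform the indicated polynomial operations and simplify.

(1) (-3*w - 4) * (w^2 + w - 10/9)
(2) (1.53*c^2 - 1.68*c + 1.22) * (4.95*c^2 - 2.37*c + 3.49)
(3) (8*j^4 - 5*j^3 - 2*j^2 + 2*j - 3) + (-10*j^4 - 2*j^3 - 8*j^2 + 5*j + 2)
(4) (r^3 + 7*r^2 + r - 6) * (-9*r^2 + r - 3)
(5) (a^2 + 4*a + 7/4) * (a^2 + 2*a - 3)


(1) = -3*w^3 - 7*w^2 - 2*w/3 + 40/9
(2) = 7.5735*c^4 - 11.9421*c^3 + 15.3603*c^2 - 8.7546*c + 4.2578
(3) = -2*j^4 - 7*j^3 - 10*j^2 + 7*j - 1
(4) = -9*r^5 - 62*r^4 - 5*r^3 + 34*r^2 - 9*r + 18
(5) = a^4 + 6*a^3 + 27*a^2/4 - 17*a/2 - 21/4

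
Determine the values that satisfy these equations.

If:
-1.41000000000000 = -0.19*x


Then:
x = 7.42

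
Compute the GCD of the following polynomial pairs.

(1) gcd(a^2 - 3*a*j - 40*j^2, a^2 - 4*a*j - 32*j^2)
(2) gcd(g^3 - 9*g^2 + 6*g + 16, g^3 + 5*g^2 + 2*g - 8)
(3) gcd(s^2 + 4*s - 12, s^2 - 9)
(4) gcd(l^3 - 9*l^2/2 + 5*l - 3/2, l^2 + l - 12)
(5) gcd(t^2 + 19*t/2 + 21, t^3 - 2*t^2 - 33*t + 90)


(1) = gcd((a - 8*j)*(a + 5*j), (a - 8*j)*(a + 4*j)) = a - 8*j
(2) = 1
(3) = gcd((s - 2)*(s + 6), (s - 3)*(s + 3)) = 1
(4) = l - 3
(5) = t + 6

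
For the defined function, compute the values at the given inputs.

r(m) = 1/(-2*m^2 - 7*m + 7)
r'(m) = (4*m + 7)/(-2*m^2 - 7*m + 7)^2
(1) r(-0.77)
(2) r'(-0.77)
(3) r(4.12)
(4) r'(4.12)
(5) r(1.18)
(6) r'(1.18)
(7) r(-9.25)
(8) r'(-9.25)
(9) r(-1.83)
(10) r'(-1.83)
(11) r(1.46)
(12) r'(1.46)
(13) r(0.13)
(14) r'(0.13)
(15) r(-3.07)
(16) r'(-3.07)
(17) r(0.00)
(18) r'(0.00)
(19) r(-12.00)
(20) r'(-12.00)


(1) = 0.09
(2) = 0.03
(3) = -0.02
(4) = 0.01
(5) = -0.25
(6) = 0.72
(7) = -0.01
(8) = -0.00
(9) = 0.08
(10) = -0.00
(11) = -0.13
(12) = 0.23
(13) = 0.17
(14) = 0.21
(15) = 0.10
(16) = -0.06
(17) = 0.14
(18) = 0.14
(19) = -0.01
(20) = -0.00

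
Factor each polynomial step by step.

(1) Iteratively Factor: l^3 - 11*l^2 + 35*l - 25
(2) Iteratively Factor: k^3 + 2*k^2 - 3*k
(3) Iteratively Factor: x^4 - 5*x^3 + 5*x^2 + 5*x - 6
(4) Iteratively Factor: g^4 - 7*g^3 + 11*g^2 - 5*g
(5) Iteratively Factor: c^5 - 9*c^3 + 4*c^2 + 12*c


(1) = (l - 5)*(l^2 - 6*l + 5) = (l - 5)^2*(l - 1)
(2) = (k - 1)*(k^2 + 3*k) = k*(k - 1)*(k + 3)
(3) = (x - 3)*(x^3 - 2*x^2 - x + 2) = (x - 3)*(x - 1)*(x^2 - x - 2) = (x - 3)*(x - 1)*(x + 1)*(x - 2)
(4) = (g)*(g^3 - 7*g^2 + 11*g - 5) = g*(g - 1)*(g^2 - 6*g + 5) = g*(g - 1)^2*(g - 5)
(5) = (c - 2)*(c^4 + 2*c^3 - 5*c^2 - 6*c) = c*(c - 2)*(c^3 + 2*c^2 - 5*c - 6) = c*(c - 2)^2*(c^2 + 4*c + 3) = c*(c - 2)^2*(c + 1)*(c + 3)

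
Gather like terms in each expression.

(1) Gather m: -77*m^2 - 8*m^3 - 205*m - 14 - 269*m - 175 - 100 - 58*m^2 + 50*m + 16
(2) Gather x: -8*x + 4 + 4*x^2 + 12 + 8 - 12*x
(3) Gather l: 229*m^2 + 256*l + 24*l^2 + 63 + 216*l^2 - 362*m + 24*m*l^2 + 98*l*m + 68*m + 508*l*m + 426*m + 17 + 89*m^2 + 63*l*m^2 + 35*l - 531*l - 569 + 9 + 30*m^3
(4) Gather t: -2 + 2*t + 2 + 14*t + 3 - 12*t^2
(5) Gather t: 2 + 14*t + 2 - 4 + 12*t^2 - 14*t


(1) = -8*m^3 - 135*m^2 - 424*m - 273
(2) = 4*x^2 - 20*x + 24
(3) = l^2*(24*m + 240) + l*(63*m^2 + 606*m - 240) + 30*m^3 + 318*m^2 + 132*m - 480
(4) = -12*t^2 + 16*t + 3
(5) = 12*t^2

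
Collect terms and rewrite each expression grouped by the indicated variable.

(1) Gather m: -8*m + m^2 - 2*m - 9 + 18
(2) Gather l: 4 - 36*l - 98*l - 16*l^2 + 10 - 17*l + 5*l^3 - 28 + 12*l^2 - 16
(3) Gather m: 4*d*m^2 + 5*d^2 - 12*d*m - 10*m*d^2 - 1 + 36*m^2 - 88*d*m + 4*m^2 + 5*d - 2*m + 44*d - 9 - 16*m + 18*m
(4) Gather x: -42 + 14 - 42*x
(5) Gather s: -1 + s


(1) = m^2 - 10*m + 9
(2) = 5*l^3 - 4*l^2 - 151*l - 30
(3) = 5*d^2 + 49*d + m^2*(4*d + 40) + m*(-10*d^2 - 100*d) - 10
(4) = -42*x - 28
(5) = s - 1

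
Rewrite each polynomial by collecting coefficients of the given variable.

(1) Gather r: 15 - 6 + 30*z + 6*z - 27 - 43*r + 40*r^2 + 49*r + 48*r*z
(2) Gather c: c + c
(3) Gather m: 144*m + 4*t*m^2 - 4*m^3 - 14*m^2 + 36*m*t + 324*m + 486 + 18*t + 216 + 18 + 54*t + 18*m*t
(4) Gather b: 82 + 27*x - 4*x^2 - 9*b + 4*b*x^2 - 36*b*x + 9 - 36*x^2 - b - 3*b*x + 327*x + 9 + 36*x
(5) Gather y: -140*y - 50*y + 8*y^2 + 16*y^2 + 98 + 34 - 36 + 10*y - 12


(1) = 40*r^2 + r*(48*z + 6) + 36*z - 18
(2) = 2*c
(3) = -4*m^3 + m^2*(4*t - 14) + m*(54*t + 468) + 72*t + 720
(4) = b*(4*x^2 - 39*x - 10) - 40*x^2 + 390*x + 100
(5) = 24*y^2 - 180*y + 84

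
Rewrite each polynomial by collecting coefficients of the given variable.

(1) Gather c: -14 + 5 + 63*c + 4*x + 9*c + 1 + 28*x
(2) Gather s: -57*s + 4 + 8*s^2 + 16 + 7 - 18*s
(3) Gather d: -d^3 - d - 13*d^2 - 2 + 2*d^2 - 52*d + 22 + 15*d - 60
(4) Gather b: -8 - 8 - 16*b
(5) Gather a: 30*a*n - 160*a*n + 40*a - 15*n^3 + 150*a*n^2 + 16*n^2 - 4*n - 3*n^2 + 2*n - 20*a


(1) = 72*c + 32*x - 8
(2) = 8*s^2 - 75*s + 27
(3) = -d^3 - 11*d^2 - 38*d - 40
(4) = -16*b - 16
(5) = a*(150*n^2 - 130*n + 20) - 15*n^3 + 13*n^2 - 2*n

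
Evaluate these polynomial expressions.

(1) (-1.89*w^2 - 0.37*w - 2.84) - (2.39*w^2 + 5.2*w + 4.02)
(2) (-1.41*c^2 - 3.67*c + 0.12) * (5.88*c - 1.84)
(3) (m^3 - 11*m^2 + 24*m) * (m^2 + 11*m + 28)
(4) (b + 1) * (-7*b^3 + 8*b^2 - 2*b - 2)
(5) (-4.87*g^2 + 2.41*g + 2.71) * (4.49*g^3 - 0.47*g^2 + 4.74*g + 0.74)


(1) = -4.28*w^2 - 5.57*w - 6.86
(2) = -8.2908*c^3 - 18.9852*c^2 + 7.4584*c - 0.2208
(3) = m^5 - 69*m^3 - 44*m^2 + 672*m
(4) = -7*b^4 + b^3 + 6*b^2 - 4*b - 2
(5) = -21.8663*g^5 + 13.1098*g^4 - 12.0486*g^3 + 6.5459*g^2 + 14.6288*g + 2.0054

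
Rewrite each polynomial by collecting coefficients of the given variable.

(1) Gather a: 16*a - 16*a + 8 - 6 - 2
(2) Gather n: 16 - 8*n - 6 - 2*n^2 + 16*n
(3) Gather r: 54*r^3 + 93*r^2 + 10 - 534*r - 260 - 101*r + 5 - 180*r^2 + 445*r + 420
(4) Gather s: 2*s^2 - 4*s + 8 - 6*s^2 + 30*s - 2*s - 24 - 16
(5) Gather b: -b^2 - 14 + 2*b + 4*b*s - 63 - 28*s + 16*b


(1) = 0
(2) = -2*n^2 + 8*n + 10
(3) = 54*r^3 - 87*r^2 - 190*r + 175
(4) = -4*s^2 + 24*s - 32
(5) = -b^2 + b*(4*s + 18) - 28*s - 77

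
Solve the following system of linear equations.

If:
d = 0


Then:
d = 0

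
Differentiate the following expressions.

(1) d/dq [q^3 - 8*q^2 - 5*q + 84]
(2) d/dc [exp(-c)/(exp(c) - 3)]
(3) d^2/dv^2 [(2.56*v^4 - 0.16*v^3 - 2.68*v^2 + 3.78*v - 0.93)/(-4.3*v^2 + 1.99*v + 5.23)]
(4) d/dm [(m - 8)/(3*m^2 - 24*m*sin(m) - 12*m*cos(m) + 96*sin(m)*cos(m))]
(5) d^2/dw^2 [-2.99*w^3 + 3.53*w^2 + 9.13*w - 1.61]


(1) = 3*q^2 - 16*q - 5
(2) = (3 - 2*exp(c))*exp(-c)/(exp(2*c) - 6*exp(c) + 9)
(3) = (-94.6688*v^6 + 131.43552*v^5 + 284.603904*v^4 - 511.75456*v^3 - 365.492376*v^2 - 531.539796*v + 274.489082)/(79.507*v^6 - 110.3853*v^5 - 239.02281*v^4 + 260.638061*v^3 + 290.718441*v^2 - 163.296813*v - 143.055667)
(4) = (m^2 - 8*m*sin(m) - 4*m*cos(m) + (2*m - 16)*(-2*m*sin(m) + 4*m*cos(m) - m + 4*sin(m) + 2*cos(m) - 16*cos(2*m)) + 16*sin(2*m))/(3*(m - 8*sin(m))^2*(m - 4*cos(m))^2)
(5) = 7.06 - 17.94*w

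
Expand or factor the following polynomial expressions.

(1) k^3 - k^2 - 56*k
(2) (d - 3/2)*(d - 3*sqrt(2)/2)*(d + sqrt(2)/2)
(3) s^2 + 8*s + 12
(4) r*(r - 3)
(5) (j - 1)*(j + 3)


(1) = k*(k - 8)*(k + 7)
(2) = d^3 - 3*d^2/2 - sqrt(2)*d^2 - 3*d/2 + 3*sqrt(2)*d/2 + 9/4
(3) = (s + 2)*(s + 6)
(4) = r^2 - 3*r
(5) = j^2 + 2*j - 3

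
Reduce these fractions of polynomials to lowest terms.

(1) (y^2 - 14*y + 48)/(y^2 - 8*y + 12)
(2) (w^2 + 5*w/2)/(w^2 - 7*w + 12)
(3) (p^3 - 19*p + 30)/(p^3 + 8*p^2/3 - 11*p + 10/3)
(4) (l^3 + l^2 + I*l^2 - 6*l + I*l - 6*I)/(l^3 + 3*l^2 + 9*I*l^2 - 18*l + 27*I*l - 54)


(1) = (y - 8)/(y - 2)
(2) = (2*w^2 + 5*w)/(2*w^2 - 14*w + 24)
(3) = (3*p - 9)/(3*p - 1)
(4) = (l^2 + l*(-2 + I) - 2*I)/(l^2 + 9*I*l - 18)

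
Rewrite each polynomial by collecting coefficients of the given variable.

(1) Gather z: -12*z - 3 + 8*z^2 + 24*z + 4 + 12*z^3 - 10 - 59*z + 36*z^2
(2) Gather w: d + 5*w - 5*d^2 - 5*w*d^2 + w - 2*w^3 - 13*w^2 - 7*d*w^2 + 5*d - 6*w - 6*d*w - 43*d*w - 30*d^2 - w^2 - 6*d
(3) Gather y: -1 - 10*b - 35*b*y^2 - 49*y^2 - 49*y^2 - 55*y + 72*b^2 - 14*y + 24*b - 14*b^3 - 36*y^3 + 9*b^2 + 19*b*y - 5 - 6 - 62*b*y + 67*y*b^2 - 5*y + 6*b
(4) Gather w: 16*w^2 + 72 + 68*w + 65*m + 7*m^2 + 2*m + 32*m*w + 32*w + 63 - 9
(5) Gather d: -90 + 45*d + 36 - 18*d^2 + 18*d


(1) = 12*z^3 + 44*z^2 - 47*z - 9
(2) = -35*d^2 - 2*w^3 + w^2*(-7*d - 14) + w*(-5*d^2 - 49*d)
(3) = -14*b^3 + 81*b^2 + 20*b - 36*y^3 + y^2*(-35*b - 98) + y*(67*b^2 - 43*b - 74) - 12
(4) = 7*m^2 + 67*m + 16*w^2 + w*(32*m + 100) + 126
(5) = -18*d^2 + 63*d - 54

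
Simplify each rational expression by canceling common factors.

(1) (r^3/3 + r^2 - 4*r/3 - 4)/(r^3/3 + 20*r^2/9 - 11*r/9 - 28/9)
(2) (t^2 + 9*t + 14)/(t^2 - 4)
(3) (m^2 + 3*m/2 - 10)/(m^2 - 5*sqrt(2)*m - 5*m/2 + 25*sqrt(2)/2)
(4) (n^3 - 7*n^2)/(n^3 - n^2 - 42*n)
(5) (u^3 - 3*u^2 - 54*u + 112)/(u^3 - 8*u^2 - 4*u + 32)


(1) = (3*r^3 + 9*r^2 - 12*r - 36)/(3*r^3 + 20*r^2 - 11*r - 28)
(2) = (t + 7)/(t - 2)
(3) = (4*m + 16)/(4*m - 20*sqrt(2))
(4) = n/(n + 6)
(5) = (u + 7)/(u + 2)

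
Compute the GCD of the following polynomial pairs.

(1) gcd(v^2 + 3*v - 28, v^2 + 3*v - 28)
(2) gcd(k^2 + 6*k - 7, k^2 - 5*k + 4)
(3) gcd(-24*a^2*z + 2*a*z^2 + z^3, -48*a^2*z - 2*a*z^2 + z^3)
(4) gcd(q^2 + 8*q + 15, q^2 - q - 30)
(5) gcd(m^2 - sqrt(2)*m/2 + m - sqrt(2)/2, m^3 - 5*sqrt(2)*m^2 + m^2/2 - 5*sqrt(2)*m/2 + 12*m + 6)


(1) = v^2 + 3*v - 28
(2) = k - 1
(3) = 6*a*z + z^2
(4) = gcd((q + 3)*(q + 5), (q - 6)*(q + 5)) = q + 5
(5) = gcd((m + 1)*(m - sqrt(2)/2), (m + 1/2)*(m - 3*sqrt(2))*(m - 2*sqrt(2))) = 1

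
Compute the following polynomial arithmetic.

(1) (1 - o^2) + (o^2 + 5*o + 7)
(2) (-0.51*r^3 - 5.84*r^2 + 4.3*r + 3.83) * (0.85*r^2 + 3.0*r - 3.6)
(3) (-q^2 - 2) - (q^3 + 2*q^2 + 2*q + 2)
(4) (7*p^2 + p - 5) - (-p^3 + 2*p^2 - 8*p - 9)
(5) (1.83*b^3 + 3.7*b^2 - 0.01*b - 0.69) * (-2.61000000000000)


(1) = 5*o + 8
(2) = -0.4335*r^5 - 6.494*r^4 - 12.029*r^3 + 37.1795*r^2 - 3.99*r - 13.788
(3) = -q^3 - 3*q^2 - 2*q - 4
(4) = p^3 + 5*p^2 + 9*p + 4
(5) = -4.7763*b^3 - 9.657*b^2 + 0.0261*b + 1.8009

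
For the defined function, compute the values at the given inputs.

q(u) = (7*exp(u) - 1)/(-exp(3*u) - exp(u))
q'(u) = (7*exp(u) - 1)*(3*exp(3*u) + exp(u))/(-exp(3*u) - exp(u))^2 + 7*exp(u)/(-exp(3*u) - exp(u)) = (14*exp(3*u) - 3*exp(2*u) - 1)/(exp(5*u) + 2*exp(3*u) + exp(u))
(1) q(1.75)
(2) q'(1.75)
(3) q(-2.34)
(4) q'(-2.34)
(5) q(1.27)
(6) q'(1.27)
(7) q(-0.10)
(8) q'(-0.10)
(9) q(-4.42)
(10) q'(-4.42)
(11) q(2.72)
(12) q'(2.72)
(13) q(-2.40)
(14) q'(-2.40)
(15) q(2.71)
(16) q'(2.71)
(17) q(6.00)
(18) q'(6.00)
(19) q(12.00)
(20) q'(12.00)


(1) = -0.20
(2) = 0.38
(3) = 3.35
(4) = -10.35
(5) = -0.49
(6) = 0.89
(7) = -3.24
(8) = 2.31
(9) = 76.09
(10) = -83.11
(11) = -0.03
(12) = 0.06
(13) = 3.99
(14) = -11.00
(15) = -0.03
(16) = 0.06
(17) = -0.00
(18) = 0.00
(19) = -0.00
(20) = 0.00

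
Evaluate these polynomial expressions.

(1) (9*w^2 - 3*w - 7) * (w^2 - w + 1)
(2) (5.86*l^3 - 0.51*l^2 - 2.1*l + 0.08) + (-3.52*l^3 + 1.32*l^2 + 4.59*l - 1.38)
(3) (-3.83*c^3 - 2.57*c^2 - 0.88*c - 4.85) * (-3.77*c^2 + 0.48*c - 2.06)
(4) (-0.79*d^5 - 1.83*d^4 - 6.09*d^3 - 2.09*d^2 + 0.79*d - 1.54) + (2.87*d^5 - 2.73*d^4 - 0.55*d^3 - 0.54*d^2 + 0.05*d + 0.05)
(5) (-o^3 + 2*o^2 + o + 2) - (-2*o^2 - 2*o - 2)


(1) = 9*w^4 - 12*w^3 + 5*w^2 + 4*w - 7
(2) = 2.34*l^3 + 0.81*l^2 + 2.49*l - 1.3
(3) = 14.4391*c^5 + 7.8505*c^4 + 9.9738*c^3 + 23.1563*c^2 - 0.5152*c + 9.991
(4) = 2.08*d^5 - 4.56*d^4 - 6.64*d^3 - 2.63*d^2 + 0.84*d - 1.49
(5) = -o^3 + 4*o^2 + 3*o + 4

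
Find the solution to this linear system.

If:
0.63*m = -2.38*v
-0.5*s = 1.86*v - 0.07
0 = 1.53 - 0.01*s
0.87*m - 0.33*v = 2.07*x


Then:
m = 155.23
s = 153.00
v = -41.09
x = 71.79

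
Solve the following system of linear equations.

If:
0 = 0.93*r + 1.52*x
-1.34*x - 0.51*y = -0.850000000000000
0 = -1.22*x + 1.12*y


Then:
r = -0.73
x = 0.45
y = 0.49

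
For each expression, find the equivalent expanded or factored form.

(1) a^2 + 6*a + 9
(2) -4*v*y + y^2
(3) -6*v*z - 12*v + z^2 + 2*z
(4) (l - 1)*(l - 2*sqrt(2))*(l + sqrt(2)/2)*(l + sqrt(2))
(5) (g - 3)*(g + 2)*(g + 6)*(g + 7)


(1) = (a + 3)^2
(2) = y*(-4*v + y)
(3) = (-6*v + z)*(z + 2)
(4) = l^4 - l^3 - sqrt(2)*l^3/2 - 5*l^2 + sqrt(2)*l^2/2 - 2*sqrt(2)*l + 5*l + 2*sqrt(2)
(5) = g^4 + 12*g^3 + 23*g^2 - 120*g - 252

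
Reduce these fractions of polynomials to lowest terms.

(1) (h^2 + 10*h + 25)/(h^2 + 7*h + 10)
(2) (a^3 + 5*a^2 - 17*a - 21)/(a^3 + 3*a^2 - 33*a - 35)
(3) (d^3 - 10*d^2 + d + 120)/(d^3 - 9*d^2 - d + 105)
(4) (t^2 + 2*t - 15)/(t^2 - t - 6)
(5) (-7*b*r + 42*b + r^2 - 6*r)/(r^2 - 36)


(1) = (h + 5)/(h + 2)
(2) = (a - 3)/(a - 5)
(3) = (d - 8)/(d - 7)
(4) = (t + 5)/(t + 2)
(5) = (-7*b + r)/(r + 6)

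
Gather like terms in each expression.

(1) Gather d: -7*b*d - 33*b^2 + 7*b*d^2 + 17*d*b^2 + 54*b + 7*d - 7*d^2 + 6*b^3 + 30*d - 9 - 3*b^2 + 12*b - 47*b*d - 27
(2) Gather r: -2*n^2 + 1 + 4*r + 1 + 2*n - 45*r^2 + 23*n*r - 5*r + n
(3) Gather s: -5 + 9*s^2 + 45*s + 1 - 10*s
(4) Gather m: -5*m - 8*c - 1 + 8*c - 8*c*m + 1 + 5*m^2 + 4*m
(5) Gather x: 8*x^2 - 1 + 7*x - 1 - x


(1) = 6*b^3 - 36*b^2 + 66*b + d^2*(7*b - 7) + d*(17*b^2 - 54*b + 37) - 36
(2) = -2*n^2 + 3*n - 45*r^2 + r*(23*n - 1) + 2
(3) = 9*s^2 + 35*s - 4
(4) = 5*m^2 + m*(-8*c - 1)
(5) = 8*x^2 + 6*x - 2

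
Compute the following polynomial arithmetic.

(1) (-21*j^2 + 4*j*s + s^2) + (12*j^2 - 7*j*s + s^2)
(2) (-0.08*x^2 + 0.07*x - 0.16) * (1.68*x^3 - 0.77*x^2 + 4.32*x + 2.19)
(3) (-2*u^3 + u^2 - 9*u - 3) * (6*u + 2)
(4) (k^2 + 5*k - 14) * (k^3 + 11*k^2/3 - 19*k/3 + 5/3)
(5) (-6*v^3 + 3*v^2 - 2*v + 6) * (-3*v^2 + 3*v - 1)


(1) = -9*j^2 - 3*j*s + 2*s^2
(2) = -0.1344*x^5 + 0.1792*x^4 - 0.6683*x^3 + 0.2504*x^2 - 0.5379*x - 0.3504
(3) = -12*u^4 + 2*u^3 - 52*u^2 - 36*u - 6
(4) = k^5 + 26*k^4/3 - 2*k^3 - 244*k^2/3 + 97*k - 70/3
(5) = 18*v^5 - 27*v^4 + 21*v^3 - 27*v^2 + 20*v - 6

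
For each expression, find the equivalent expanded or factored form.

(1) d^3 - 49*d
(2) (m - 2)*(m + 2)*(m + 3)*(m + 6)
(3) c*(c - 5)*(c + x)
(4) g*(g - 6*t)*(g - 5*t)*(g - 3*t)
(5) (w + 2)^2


(1) = d*(d - 7)*(d + 7)
(2) = m^4 + 9*m^3 + 14*m^2 - 36*m - 72
(3) = c^3 + c^2*x - 5*c^2 - 5*c*x
(4) = g^4 - 14*g^3*t + 63*g^2*t^2 - 90*g*t^3
(5) = w^2 + 4*w + 4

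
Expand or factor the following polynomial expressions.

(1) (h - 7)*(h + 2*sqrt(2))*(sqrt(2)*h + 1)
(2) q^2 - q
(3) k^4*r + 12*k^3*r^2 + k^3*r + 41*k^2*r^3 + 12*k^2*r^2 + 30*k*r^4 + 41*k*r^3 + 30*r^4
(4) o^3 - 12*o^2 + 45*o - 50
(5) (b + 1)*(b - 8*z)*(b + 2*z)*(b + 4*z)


(1) = sqrt(2)*h^3 - 7*sqrt(2)*h^2 + 5*h^2 - 35*h + 2*sqrt(2)*h - 14*sqrt(2)
(2) = q*(q - 1)
(3) = (k + r)*(k + 5*r)*(k + 6*r)*(k*r + r)
(4) = (o - 5)^2*(o - 2)
(5) = b^4 - 2*b^3*z + b^3 - 40*b^2*z^2 - 2*b^2*z - 64*b*z^3 - 40*b*z^2 - 64*z^3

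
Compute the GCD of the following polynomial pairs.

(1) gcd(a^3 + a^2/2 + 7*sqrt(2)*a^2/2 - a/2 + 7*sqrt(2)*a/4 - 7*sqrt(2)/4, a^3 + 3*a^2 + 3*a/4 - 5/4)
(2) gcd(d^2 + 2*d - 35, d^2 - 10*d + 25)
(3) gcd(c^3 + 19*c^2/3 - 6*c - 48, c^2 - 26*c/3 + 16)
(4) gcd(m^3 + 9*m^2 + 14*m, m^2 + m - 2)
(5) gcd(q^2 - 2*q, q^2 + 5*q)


(1) = a^2 + a/2 - 1/2
(2) = d - 5
(3) = c - 8/3
(4) = gcd(m*(m + 2)*(m + 7), (m - 1)*(m + 2)) = m + 2
(5) = gcd(q*(q - 2), q*(q + 5)) = q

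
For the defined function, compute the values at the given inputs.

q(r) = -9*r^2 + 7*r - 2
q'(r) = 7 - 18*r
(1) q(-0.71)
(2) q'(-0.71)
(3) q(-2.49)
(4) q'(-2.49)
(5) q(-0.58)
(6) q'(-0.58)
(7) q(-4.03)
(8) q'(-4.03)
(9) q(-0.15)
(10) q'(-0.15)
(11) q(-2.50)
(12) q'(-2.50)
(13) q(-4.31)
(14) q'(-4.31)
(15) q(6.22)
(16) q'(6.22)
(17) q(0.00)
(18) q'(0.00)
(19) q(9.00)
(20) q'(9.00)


(1) = -11.51
(2) = 19.78
(3) = -75.23
(4) = 51.82
(5) = -9.09
(6) = 17.44
(7) = -176.38
(8) = 79.54
(9) = -3.25
(10) = 9.70
(11) = -75.75
(12) = 52.00
(13) = -199.35
(14) = 84.58
(15) = -306.66
(16) = -104.96
(17) = -2.00
(18) = 7.00
(19) = -668.00
(20) = -155.00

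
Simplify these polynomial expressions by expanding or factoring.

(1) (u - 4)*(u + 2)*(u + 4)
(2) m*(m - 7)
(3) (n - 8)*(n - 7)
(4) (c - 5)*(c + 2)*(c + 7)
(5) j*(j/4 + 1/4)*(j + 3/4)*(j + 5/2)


(1) = u^3 + 2*u^2 - 16*u - 32
(2) = m^2 - 7*m
(3) = n^2 - 15*n + 56
(4) = c^3 + 4*c^2 - 31*c - 70
(5) = j^4/4 + 17*j^3/16 + 41*j^2/32 + 15*j/32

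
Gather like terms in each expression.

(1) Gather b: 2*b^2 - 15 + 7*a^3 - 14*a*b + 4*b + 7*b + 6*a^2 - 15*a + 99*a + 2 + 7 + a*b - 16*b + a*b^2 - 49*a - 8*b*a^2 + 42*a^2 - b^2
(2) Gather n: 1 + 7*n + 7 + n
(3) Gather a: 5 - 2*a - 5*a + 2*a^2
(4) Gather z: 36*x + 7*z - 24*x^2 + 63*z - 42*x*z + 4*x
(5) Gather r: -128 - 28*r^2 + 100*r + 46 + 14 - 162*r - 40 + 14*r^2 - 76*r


(1) = 7*a^3 + 48*a^2 + 35*a + b^2*(a + 1) + b*(-8*a^2 - 13*a - 5) - 6
(2) = 8*n + 8
(3) = 2*a^2 - 7*a + 5
(4) = -24*x^2 + 40*x + z*(70 - 42*x)
(5) = -14*r^2 - 138*r - 108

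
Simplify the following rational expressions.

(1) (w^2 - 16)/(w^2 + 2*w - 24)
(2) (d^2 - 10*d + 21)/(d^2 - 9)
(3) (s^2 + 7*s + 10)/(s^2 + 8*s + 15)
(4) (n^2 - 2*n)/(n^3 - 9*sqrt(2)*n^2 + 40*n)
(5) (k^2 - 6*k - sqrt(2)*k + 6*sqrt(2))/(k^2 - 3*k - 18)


(1) = (w + 4)/(w + 6)
(2) = (d - 7)/(d + 3)
(3) = (s + 2)/(s + 3)
(4) = (n - 2)/(n^2 - 9*sqrt(2)*n + 40)
(5) = (k - sqrt(2))/(k + 3)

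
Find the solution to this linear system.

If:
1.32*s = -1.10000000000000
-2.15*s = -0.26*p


Then:
p = -6.89
s = -0.83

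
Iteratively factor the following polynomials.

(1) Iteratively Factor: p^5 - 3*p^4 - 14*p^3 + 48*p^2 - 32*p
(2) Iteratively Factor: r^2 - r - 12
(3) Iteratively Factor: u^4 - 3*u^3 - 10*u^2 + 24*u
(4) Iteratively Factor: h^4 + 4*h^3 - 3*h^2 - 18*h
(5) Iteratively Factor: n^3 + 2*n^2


(1) = (p + 4)*(p^4 - 7*p^3 + 14*p^2 - 8*p) = (p - 1)*(p + 4)*(p^3 - 6*p^2 + 8*p) = (p - 2)*(p - 1)*(p + 4)*(p^2 - 4*p) = (p - 4)*(p - 2)*(p - 1)*(p + 4)*(p)
(2) = (r + 3)*(r - 4)
(3) = (u - 2)*(u^3 - u^2 - 12*u) = u*(u - 2)*(u^2 - u - 12) = u*(u - 2)*(u + 3)*(u - 4)
(4) = (h)*(h^3 + 4*h^2 - 3*h - 18) = h*(h + 3)*(h^2 + h - 6) = h*(h - 2)*(h + 3)*(h + 3)
(5) = (n + 2)*(n^2) = n*(n + 2)*(n)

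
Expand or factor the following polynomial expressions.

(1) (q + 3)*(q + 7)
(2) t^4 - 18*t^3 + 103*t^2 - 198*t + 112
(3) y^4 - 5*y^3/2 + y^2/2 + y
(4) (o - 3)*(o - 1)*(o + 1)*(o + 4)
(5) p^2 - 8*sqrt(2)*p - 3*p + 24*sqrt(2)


(1) = q^2 + 10*q + 21
(2) = (t - 8)*(t - 7)*(t - 2)*(t - 1)
(3) = y*(y - 2)*(y - 1)*(y + 1/2)
(4) = o^4 + o^3 - 13*o^2 - o + 12
(5) = (p - 3)*(p - 8*sqrt(2))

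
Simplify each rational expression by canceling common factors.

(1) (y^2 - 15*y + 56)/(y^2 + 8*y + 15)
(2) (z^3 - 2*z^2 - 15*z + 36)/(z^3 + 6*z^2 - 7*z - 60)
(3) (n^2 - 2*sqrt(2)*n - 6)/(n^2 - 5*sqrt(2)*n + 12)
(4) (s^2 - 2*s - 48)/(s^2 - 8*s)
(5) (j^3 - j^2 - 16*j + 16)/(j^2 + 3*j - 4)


(1) = (y^2 - 15*y + 56)/(y^2 + 8*y + 15)
(2) = (z - 3)/(z + 5)
(3) = (n + sqrt(2))/(n - 2*sqrt(2))
(4) = (s + 6)/s
(5) = j - 4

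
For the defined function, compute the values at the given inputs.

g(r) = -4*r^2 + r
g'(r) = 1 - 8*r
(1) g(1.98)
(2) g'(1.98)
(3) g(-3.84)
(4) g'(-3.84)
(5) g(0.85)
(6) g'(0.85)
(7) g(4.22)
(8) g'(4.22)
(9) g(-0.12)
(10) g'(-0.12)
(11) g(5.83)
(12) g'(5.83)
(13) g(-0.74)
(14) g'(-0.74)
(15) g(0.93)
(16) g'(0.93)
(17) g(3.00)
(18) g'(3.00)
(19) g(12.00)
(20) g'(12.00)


(1) = -13.70
(2) = -14.84
(3) = -62.82
(4) = 31.72
(5) = -2.04
(6) = -5.80
(7) = -67.01
(8) = -32.76
(9) = -0.18
(10) = 1.96
(11) = -130.13
(12) = -45.64
(13) = -2.93
(14) = 6.92
(15) = -2.53
(16) = -6.44
(17) = -33.00
(18) = -23.00
(19) = -564.00
(20) = -95.00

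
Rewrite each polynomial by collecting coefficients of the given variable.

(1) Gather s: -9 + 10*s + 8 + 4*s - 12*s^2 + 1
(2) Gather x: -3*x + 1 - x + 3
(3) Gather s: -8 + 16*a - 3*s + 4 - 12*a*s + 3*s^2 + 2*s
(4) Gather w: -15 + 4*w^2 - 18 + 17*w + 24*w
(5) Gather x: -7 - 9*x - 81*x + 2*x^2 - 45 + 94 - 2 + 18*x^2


(1) = -12*s^2 + 14*s
(2) = 4 - 4*x
(3) = 16*a + 3*s^2 + s*(-12*a - 1) - 4
(4) = 4*w^2 + 41*w - 33
(5) = 20*x^2 - 90*x + 40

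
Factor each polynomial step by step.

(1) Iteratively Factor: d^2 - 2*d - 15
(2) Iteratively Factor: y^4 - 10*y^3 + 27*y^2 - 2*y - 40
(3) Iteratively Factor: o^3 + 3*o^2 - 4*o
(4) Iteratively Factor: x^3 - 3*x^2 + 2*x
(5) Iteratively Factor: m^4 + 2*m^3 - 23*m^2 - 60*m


(1) = (d + 3)*(d - 5)
(2) = (y - 5)*(y^3 - 5*y^2 + 2*y + 8) = (y - 5)*(y + 1)*(y^2 - 6*y + 8) = (y - 5)*(y - 4)*(y + 1)*(y - 2)
(3) = (o)*(o^2 + 3*o - 4) = o*(o - 1)*(o + 4)
(4) = (x)*(x^2 - 3*x + 2) = x*(x - 1)*(x - 2)
(5) = (m)*(m^3 + 2*m^2 - 23*m - 60) = m*(m - 5)*(m^2 + 7*m + 12) = m*(m - 5)*(m + 4)*(m + 3)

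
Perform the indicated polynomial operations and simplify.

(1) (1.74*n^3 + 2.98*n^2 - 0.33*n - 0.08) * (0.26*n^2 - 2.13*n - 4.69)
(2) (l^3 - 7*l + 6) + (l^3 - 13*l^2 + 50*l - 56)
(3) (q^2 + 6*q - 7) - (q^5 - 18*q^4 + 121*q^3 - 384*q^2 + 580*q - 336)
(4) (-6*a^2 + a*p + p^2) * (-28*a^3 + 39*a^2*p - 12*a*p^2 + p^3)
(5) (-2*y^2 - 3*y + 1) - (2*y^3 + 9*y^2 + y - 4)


(1) = 0.4524*n^5 - 2.9314*n^4 - 14.5938*n^3 - 13.2941*n^2 + 1.7181*n + 0.3752
(2) = 2*l^3 - 13*l^2 + 43*l - 50
(3) = -q^5 + 18*q^4 - 121*q^3 + 385*q^2 - 574*q + 329
(4) = 168*a^5 - 262*a^4*p + 83*a^3*p^2 + 21*a^2*p^3 - 11*a*p^4 + p^5
(5) = -2*y^3 - 11*y^2 - 4*y + 5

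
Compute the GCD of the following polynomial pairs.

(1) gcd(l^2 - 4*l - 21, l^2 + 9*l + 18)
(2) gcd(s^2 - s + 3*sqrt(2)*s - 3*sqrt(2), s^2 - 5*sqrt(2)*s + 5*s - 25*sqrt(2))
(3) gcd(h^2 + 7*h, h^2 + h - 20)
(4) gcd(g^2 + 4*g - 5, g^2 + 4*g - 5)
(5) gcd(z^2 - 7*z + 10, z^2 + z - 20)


(1) = l + 3
(2) = gcd((s - 1)*(s + 3*sqrt(2)), (s + 5)*(s - 5*sqrt(2))) = 1
(3) = gcd(h*(h + 7), (h - 4)*(h + 5)) = 1
(4) = gcd((g - 1)*(g + 5), (g - 1)*(g + 5)) = g^2 + 4*g - 5
(5) = 1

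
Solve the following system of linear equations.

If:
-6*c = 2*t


Then:
c = -t/3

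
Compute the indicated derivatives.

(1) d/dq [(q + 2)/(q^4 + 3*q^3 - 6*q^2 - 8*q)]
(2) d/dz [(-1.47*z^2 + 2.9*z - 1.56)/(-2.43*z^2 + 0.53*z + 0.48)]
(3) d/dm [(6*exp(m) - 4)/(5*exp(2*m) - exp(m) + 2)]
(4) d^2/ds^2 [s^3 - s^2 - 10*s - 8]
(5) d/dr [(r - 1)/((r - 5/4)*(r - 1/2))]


(1) = (q*(q^3 + 3*q^2 - 6*q - 8) - (q + 2)*(4*q^3 + 9*q^2 - 12*q - 8))/(q^2*(q^3 + 3*q^2 - 6*q - 8)^2)
(2) = (6.2679*z^2 - 8.9928*z + 2.2188)/(5.9049*z^4 - 2.5758*z^3 - 2.0519*z^2 + 0.5088*z + 0.2304)
(3) = 2*(-(3*exp(m) - 2)*(10*exp(m) - 1) + 15*exp(2*m) - 3*exp(m) + 6)*exp(m)/(5*exp(2*m) - exp(m) + 2)^2
(4) = 6*s - 2
(5) = 8*(-8*r^2 + 16*r - 9)/(64*r^4 - 224*r^3 + 276*r^2 - 140*r + 25)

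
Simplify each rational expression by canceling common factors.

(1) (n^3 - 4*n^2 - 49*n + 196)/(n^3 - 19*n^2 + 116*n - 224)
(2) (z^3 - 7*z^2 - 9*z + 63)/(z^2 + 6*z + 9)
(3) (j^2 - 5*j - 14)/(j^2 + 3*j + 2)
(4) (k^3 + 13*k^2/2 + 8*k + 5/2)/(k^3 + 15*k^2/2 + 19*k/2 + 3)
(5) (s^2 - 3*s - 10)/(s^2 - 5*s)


(1) = (n + 7)/(n - 8)
(2) = (z^2 - 10*z + 21)/(z + 3)
(3) = (j - 7)/(j + 1)
(4) = (k + 5)/(k + 6)
(5) = (s + 2)/s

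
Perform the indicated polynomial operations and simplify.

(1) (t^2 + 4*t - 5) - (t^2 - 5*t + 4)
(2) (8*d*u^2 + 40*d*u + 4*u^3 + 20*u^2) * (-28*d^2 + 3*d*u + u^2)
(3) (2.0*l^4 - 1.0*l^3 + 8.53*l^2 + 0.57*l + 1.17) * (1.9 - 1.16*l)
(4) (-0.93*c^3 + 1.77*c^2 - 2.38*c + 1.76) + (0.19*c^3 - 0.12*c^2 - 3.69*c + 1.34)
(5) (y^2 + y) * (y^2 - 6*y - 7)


(1) = 9*t - 9
(2) = -224*d^3*u^2 - 1120*d^3*u - 88*d^2*u^3 - 440*d^2*u^2 + 20*d*u^4 + 100*d*u^3 + 4*u^5 + 20*u^4
(3) = -2.32*l^5 + 4.96*l^4 - 11.7948*l^3 + 15.5458*l^2 - 0.2742*l + 2.223
(4) = -0.74*c^3 + 1.65*c^2 - 6.07*c + 3.1
(5) = y^4 - 5*y^3 - 13*y^2 - 7*y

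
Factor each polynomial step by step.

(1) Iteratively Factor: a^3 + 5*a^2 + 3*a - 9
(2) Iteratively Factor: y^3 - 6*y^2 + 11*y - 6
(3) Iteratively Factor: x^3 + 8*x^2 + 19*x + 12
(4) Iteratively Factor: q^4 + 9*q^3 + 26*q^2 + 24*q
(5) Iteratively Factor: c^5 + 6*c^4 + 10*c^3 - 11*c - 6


(1) = (a - 1)*(a^2 + 6*a + 9) = (a - 1)*(a + 3)*(a + 3)
(2) = (y - 3)*(y^2 - 3*y + 2) = (y - 3)*(y - 1)*(y - 2)
(3) = (x + 3)*(x^2 + 5*x + 4) = (x + 3)*(x + 4)*(x + 1)
(4) = (q + 4)*(q^3 + 5*q^2 + 6*q) = (q + 3)*(q + 4)*(q^2 + 2*q) = (q + 2)*(q + 3)*(q + 4)*(q)
(5) = (c - 1)*(c^4 + 7*c^3 + 17*c^2 + 17*c + 6) = (c - 1)*(c + 1)*(c^3 + 6*c^2 + 11*c + 6) = (c - 1)*(c + 1)*(c + 2)*(c^2 + 4*c + 3) = (c - 1)*(c + 1)^2*(c + 2)*(c + 3)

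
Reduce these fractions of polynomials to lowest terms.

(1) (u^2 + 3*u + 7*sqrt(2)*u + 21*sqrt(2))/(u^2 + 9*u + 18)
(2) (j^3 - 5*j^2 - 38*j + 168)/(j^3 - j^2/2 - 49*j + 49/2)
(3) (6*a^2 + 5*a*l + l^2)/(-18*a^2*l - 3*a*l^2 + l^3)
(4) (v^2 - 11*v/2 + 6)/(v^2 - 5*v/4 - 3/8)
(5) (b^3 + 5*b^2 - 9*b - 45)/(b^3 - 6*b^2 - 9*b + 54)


(1) = (u + 7*sqrt(2))/(u + 6)
(2) = (2*j^2 + 4*j - 48)/(2*j^2 + 13*j - 7)
(3) = (-2*a - l)/(6*a*l - l^2)
(4) = (4*v - 16)/(4*v + 1)
(5) = (b + 5)/(b - 6)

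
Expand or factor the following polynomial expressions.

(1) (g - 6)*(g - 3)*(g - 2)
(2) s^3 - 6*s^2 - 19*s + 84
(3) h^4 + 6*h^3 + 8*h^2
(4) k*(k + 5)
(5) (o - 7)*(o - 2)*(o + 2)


(1) = g^3 - 11*g^2 + 36*g - 36
(2) = (s - 7)*(s - 3)*(s + 4)
(3) = h^2*(h + 2)*(h + 4)
(4) = k^2 + 5*k
(5) = o^3 - 7*o^2 - 4*o + 28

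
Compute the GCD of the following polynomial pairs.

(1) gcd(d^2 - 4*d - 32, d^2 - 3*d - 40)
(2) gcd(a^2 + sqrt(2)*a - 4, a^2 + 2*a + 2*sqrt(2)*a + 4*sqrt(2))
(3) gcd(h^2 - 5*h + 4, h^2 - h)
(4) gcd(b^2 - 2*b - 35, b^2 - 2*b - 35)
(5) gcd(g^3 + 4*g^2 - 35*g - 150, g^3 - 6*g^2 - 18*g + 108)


(1) = d - 8
(2) = a + 2*sqrt(2)
(3) = gcd((h - 4)*(h - 1), h*(h - 1)) = h - 1
(4) = gcd((b - 7)*(b + 5), (b - 7)*(b + 5)) = b^2 - 2*b - 35
(5) = g - 6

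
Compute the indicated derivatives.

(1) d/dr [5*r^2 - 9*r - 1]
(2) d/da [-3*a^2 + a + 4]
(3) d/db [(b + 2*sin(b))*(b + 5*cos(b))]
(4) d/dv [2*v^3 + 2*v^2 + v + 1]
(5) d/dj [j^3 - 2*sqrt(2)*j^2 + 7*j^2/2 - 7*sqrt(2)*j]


(1) = 10*r - 9
(2) = 1 - 6*a
(3) = -(b + 2*sin(b))*(5*sin(b) - 1) + (b + 5*cos(b))*(2*cos(b) + 1)
(4) = 6*v^2 + 4*v + 1
(5) = 3*j^2 - 4*sqrt(2)*j + 7*j - 7*sqrt(2)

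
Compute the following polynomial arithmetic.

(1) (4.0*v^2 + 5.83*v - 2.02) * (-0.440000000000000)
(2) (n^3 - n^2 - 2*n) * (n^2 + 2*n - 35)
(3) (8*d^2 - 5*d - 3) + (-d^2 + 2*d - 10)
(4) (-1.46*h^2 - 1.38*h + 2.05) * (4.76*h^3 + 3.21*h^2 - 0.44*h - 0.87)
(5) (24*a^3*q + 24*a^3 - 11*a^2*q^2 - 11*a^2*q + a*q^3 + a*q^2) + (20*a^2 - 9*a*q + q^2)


(1) = -1.76*v^2 - 2.5652*v + 0.8888
(2) = n^5 + n^4 - 39*n^3 + 31*n^2 + 70*n
(3) = 7*d^2 - 3*d - 13
(4) = -6.9496*h^5 - 11.2554*h^4 + 5.9706*h^3 + 8.4579*h^2 + 0.2986*h - 1.7835
(5) = 24*a^3*q + 24*a^3 - 11*a^2*q^2 - 11*a^2*q + 20*a^2 + a*q^3 + a*q^2 - 9*a*q + q^2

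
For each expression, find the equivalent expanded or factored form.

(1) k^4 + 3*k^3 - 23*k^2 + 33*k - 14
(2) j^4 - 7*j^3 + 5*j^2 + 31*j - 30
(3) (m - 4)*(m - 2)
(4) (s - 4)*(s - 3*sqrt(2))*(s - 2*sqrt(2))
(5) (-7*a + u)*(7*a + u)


(1) = (k - 2)*(k - 1)^2*(k + 7)
(2) = (j - 5)*(j - 3)*(j - 1)*(j + 2)
(3) = m^2 - 6*m + 8
(4) = s^3 - 5*sqrt(2)*s^2 - 4*s^2 + 12*s + 20*sqrt(2)*s - 48
(5) = -49*a^2 + u^2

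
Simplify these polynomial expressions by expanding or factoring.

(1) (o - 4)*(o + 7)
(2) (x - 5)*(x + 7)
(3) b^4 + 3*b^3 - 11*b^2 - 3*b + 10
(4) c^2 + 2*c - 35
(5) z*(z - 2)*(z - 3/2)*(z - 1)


(1) = o^2 + 3*o - 28
(2) = x^2 + 2*x - 35
(3) = (b - 2)*(b - 1)*(b + 1)*(b + 5)
(4) = (c - 5)*(c + 7)
(5) = z^4 - 9*z^3/2 + 13*z^2/2 - 3*z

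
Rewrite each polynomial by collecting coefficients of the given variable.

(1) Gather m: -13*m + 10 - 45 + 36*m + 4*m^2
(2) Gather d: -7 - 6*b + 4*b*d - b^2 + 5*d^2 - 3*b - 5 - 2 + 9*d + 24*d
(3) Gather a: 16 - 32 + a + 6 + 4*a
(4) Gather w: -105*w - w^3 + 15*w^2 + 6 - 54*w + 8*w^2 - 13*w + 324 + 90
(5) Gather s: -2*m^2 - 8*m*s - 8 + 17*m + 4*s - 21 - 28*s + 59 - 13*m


(1) = 4*m^2 + 23*m - 35
(2) = -b^2 - 9*b + 5*d^2 + d*(4*b + 33) - 14
(3) = 5*a - 10
(4) = -w^3 + 23*w^2 - 172*w + 420
(5) = -2*m^2 + 4*m + s*(-8*m - 24) + 30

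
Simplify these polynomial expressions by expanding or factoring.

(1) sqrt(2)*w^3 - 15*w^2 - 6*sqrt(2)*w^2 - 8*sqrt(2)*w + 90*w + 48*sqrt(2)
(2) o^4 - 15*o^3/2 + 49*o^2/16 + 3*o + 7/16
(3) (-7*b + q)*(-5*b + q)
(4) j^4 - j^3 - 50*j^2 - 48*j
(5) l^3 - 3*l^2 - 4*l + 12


(1) = (w - 6)*(w - 8*sqrt(2))*(sqrt(2)*w + 1)
(2) = (o - 7)*(o - 1)*(o + 1/4)^2
(3) = 35*b^2 - 12*b*q + q^2
(4) = j*(j - 8)*(j + 1)*(j + 6)
(5) = (l - 3)*(l - 2)*(l + 2)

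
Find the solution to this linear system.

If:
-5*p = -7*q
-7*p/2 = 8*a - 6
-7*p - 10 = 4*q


Then:
a = 659/552
p = -70/69
q = -50/69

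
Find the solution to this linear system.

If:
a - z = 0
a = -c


Then:
a = z
c = -z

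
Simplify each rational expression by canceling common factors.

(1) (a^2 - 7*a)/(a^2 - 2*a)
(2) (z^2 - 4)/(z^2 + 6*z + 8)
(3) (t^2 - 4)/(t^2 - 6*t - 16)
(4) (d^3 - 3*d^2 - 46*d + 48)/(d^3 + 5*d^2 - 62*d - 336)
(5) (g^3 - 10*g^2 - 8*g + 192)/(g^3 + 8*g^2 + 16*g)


(1) = (a - 7)/(a - 2)
(2) = (z - 2)/(z + 4)
(3) = (t - 2)/(t - 8)
(4) = (d - 1)/(d + 7)
(5) = (g^2 - 14*g + 48)/(g^2 + 4*g)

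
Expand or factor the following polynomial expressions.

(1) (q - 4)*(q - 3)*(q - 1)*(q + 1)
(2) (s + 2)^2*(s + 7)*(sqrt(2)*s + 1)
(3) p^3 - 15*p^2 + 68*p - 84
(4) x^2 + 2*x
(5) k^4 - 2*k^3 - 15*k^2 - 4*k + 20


(1) = q^4 - 7*q^3 + 11*q^2 + 7*q - 12
(2) = sqrt(2)*s^4 + s^3 + 11*sqrt(2)*s^3 + 11*s^2 + 32*sqrt(2)*s^2 + 32*s + 28*sqrt(2)*s + 28
(3) = (p - 7)*(p - 6)*(p - 2)
(4) = x*(x + 2)
(5) = (k - 5)*(k - 1)*(k + 2)^2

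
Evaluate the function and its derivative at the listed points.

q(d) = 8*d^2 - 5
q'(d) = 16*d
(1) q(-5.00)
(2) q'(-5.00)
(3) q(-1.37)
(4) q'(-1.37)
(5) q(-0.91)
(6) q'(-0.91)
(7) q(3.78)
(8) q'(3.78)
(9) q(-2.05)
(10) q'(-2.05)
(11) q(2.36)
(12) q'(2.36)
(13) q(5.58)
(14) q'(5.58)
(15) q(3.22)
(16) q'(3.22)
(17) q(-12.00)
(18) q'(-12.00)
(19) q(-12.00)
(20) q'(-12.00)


(1) = 195.00
(2) = -80.00
(3) = 10.02
(4) = -21.92
(5) = 1.62
(6) = -14.56
(7) = 109.31
(8) = 60.48
(9) = 28.62
(10) = -32.80
(11) = 39.56
(12) = 37.76
(13) = 244.09
(14) = 89.28
(15) = 77.95
(16) = 51.52
(17) = 1147.00
(18) = -192.00
(19) = 1147.00
(20) = -192.00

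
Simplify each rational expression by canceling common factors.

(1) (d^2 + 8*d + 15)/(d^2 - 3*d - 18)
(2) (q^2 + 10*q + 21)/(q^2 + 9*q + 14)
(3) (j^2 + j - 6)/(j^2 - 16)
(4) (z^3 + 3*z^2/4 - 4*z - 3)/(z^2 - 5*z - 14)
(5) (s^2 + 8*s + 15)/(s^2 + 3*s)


(1) = (d + 5)/(d - 6)
(2) = (q + 3)/(q + 2)
(3) = (j^2 + j - 6)/(j^2 - 16)
(4) = (4*z^2 - 5*z - 6)/(4*z - 28)
(5) = (s + 5)/s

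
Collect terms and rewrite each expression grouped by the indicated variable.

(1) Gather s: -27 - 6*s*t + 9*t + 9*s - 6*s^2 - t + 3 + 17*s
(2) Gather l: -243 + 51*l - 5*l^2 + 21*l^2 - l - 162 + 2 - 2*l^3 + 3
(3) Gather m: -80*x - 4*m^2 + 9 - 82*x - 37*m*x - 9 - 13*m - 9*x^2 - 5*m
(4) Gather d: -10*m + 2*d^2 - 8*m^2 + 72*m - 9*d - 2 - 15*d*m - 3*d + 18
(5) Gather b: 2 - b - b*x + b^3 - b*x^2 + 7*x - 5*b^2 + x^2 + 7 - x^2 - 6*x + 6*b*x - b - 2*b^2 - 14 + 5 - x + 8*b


(1) = -6*s^2 + s*(26 - 6*t) + 8*t - 24
(2) = -2*l^3 + 16*l^2 + 50*l - 400
(3) = -4*m^2 + m*(-37*x - 18) - 9*x^2 - 162*x
(4) = 2*d^2 + d*(-15*m - 12) - 8*m^2 + 62*m + 16
(5) = b^3 - 7*b^2 + b*(-x^2 + 5*x + 6)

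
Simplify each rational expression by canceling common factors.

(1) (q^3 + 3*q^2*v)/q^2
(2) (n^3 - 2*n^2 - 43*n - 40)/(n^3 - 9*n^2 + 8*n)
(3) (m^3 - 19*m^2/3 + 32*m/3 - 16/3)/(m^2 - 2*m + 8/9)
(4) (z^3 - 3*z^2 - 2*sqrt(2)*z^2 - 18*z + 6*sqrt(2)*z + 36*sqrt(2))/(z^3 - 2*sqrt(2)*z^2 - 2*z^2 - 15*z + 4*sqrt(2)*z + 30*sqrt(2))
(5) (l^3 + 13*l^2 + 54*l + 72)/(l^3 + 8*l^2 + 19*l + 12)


(1) = q + 3*v
(2) = (n^2 + 6*n + 5)/(n^2 - n)
(3) = (3*m^2 - 15*m + 12)/(3*m - 2)
(4) = (z - 6)/(z - 5)
(5) = (l + 6)/(l + 1)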